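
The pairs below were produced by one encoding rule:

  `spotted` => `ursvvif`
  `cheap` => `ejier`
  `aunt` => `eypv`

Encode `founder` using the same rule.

hsypfit

The shift depends on letter class: consonant s→u is +2, but vowel o→s is +4. The rule splits by letter class: vowels +4, consonants +2.
For founder: f(cons)+2=h, o(vowel)+4=s, u(vowel)+4=y, n(cons)+2=p, d(cons)+2=f, e(vowel)+4=i, r(cons)+2=t.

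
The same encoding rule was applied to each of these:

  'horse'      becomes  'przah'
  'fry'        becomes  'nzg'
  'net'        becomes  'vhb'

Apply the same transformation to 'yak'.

Two shifts are in play — +3 for a/e/i/o/u, +8 for every other letter.
On yak: y(cons)+8=g, a(vowel)+3=d, k(cons)+8=s.

gds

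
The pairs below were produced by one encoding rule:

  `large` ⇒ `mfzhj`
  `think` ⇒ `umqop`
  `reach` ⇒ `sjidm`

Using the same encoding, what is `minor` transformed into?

Shifts by position in large: pos 0: l→m (+1), pos 1: a→f (+5), pos 2: r→z (+8), pos 3: g→h (+1), pos 4: e→j (+5) — repeating every 3. The shifts repeat in a cycle of length 3: positions 0,1,… shift by +1, +5, +8, then the pattern repeats.
Applying it to minor: m+1=n, i+5=n, n+8=v, o+1=p, r+5=w.

nnvpw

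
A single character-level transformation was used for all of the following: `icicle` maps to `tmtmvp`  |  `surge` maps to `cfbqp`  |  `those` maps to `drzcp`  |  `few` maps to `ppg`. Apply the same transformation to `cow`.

The shift depends on letter class: consonant c→m is +10, but vowel i→t is +11. The rule splits by letter class: vowels +11, consonants +10.
On cow: c(cons)+10=m, o(vowel)+11=z, w(cons)+10=g.

mzg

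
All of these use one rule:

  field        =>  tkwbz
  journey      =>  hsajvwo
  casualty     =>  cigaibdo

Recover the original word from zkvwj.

f(5)→t(19) and i(8)→k(10) fit y≡23x+8 (mod 26); the inverse of 23 mod 26 is 17. This is an affine cipher: with a=0,…,z=25, each position x becomes (23x+8) mod 26.
Decoding zkvwj: z(25)→17·(25−8)≡3=d; k(10)→17·(10−8)≡8=i; v(21)→17·(21−8)≡13=n; w(22)→17·(22−8)≡4=e; j(9)→17·(9−8)≡17=r (all mod 26).

diner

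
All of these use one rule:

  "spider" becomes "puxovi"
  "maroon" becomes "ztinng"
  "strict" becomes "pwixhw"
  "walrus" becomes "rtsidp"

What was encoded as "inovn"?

s(18)→p(15) and p(15)→u(20) fit y≡7x+19 (mod 26); the inverse of 7 mod 26 is 15. Each letter's alphabet position (a=0..z=25) is mapped through 7·x+19 mod 26 — an affine cipher.
Reversing it on inovn: i(8)→15·(8−19)≡17=r; n(13)→15·(13−19)≡14=o; o(14)→15·(14−19)≡3=d; v(21)→15·(21−19)≡4=e; n(13)→15·(13−19)≡14=o (all mod 26).

rodeo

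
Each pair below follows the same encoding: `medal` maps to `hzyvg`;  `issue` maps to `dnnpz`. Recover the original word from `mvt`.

ray

Compare letters: m→h is +21, e→z is +21, d→y is +21 — a constant shift. It's a constant shift of +21 (ROT21).
Undoing it on mvt: m−21=r, v−21=a, t−21=y.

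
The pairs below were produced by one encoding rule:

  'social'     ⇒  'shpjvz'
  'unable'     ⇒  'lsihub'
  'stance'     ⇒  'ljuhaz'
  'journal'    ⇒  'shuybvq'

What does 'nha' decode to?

tag

The output letters match the input read backwards, each shifted +7: social reversed is laicos. Two steps: reverse the string, then apply a Caesar shift of +7.
Decoding nha: shift back: n−7=g, h−7=a, a−7=t → gat; then reverse → tag.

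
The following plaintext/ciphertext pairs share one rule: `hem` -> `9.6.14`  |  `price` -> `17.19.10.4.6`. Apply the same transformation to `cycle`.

4.26.4.13.6

h is letter #8 and maps to 9: an offset of 1. The number is (letter's place in the alphabet, a=1) + 1.
Applying it to cycle: c=3→4, y=25→26, c=3→4, l=12→13, e=5→6.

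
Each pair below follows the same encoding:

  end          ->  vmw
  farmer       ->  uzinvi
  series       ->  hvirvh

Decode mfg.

Each letter is replaced by its mirror in the alphabet: a↔z, b↔y, c↔x, and so on (the Atbash cipher).
Undoing it on mfg: m↔n, f↔u, g↔t.

nut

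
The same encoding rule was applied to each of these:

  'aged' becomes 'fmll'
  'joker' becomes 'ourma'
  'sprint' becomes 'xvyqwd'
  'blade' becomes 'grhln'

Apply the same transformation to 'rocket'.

wujsnd

Letter i (0-indexed) is shifted by i+5, so successive shifts are 5, 6, 7, ….
For rocket: r+5=w, o+6=u, c+7=j, k+8=s, e+9=n, t+10=d.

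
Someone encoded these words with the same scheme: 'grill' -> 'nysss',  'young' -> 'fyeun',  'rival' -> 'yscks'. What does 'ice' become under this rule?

sjo

The shift depends on letter class: consonant g→n is +7, but vowel i→s is +10. The rule splits by letter class: vowels +10, consonants +7.
For ice: i(vowel)+10=s, c(cons)+7=j, e(vowel)+10=o.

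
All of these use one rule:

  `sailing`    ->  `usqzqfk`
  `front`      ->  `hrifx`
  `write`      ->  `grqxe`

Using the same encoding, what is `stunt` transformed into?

uxafx

Treating letters as 0–25, the rule is x ↦ 3x + 18 (mod 26).
Applying it to stunt: s(18)→3·18+18≡20=u; t(19)→3·19+18≡23=x; u(20)→3·20+18≡0=a; n(13)→3·13+18≡5=f; t(19)→3·19+18≡23=x (all mod 26).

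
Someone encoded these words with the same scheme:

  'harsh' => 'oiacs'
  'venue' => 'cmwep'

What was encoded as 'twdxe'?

In harsh: h→o is +7, a→i is +8, r→a is +9, s→c is +10 — the shift increases by 1 each position. Letter i (0-indexed) is shifted by i+7, so successive shifts are 7, 8, 9, ….
Undoing it on twdxe: t−7=m, w−8=o, d−9=u, x−10=n, e−11=t.

mount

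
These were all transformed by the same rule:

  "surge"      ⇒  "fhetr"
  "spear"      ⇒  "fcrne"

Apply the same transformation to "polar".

cbyne

Compare letters: s→f is +13, u→h is +13, r→e is +13 — a constant shift. This is a Caesar cipher with shift 13.
For polar: p+13=c, o+13=b, l+13=y, a+13=n, r+13=e.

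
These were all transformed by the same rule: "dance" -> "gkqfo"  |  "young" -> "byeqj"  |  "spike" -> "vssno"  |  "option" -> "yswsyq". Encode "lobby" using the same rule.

oyeeb

Two shifts are in play — +10 for a/e/i/o/u, +3 for every other letter.
On lobby: l(cons)+3=o, o(vowel)+10=y, b(cons)+3=e, b(cons)+3=e, y(cons)+3=b.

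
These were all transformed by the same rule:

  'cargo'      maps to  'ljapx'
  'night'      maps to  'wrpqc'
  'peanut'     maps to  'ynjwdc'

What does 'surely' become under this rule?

bdanuh

Compare letters: c→l is +9, a→j is +9, r→a is +9 — a constant shift. This is a Caesar cipher with shift 9.
On surely: s+9=b, u+9=d, r+9=a, e+9=n, l+9=u, y+9=h.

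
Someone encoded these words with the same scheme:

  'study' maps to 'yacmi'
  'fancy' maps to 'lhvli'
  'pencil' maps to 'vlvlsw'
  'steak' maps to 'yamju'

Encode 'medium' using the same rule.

In study: s→y is +6, t→a is +7, u→c is +8, d→m is +9 — the shift increases by 1 each position. The shift increases by 1 at each position, starting from +6: 6, 7, 8, ….
Applying it to medium: m+6=s, e+7=l, d+8=l, i+9=r, u+10=e, m+11=x.

sllrex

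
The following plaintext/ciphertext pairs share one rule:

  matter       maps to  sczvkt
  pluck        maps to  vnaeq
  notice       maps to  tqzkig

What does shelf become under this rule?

yjknl

Shifts by position in matter: pos 0: m→s (+6), pos 1: a→c (+2), pos 2: t→z (+6), pos 3: t→v (+2) — repeating every 2. A repeating key of period 2 is used — shifts +6, +2 over and over.
Applying it to shelf: s+6=y, h+2=j, e+6=k, l+2=n, f+6=l.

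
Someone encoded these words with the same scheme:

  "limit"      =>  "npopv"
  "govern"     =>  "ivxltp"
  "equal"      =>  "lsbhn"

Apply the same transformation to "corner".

evtplt

The shift depends on letter class: consonant l→n is +2, but vowel i→p is +7. The rule splits by letter class: vowels +7, consonants +2.
For corner: c(cons)+2=e, o(vowel)+7=v, r(cons)+2=t, n(cons)+2=p, e(vowel)+7=l, r(cons)+2=t.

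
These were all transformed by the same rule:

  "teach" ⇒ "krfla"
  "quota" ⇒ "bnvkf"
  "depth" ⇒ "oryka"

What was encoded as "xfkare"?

gather

t(19)→k(10) and e(4)→r(17) fit y≡3x+5 (mod 26); the inverse of 3 mod 26 is 9. Treating letters as 0–25, the rule is x ↦ 3x + 5 (mod 26).
Undoing it on xfkare: x(23)→9·(23−5)≡6=g; f(5)→9·(5−5)≡0=a; k(10)→9·(10−5)≡19=t; a(0)→9·(0−5)≡7=h; r(17)→9·(17−5)≡4=e; e(4)→9·(4−5)≡17=r (all mod 26).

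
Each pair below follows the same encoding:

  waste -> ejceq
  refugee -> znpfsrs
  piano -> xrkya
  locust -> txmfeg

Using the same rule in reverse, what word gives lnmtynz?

In waste: w→e is +8, a→j is +9, s→c is +10, t→e is +11 — the shift increases by 1 each position. Letter i (0-indexed) is shifted by i+8, so successive shifts are 8, 9, 10, ….
Undoing it on lnmtynz: l−8=d, n−9=e, m−10=c, t−11=i, y−12=m, n−13=a, z−14=l.

decimal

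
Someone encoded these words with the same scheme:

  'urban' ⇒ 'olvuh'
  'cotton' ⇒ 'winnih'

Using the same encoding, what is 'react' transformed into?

lyuwn

Compare letters: u→o is +20, r→l is +20, b→v is +20 — a constant shift. This is a Caesar cipher with shift 20.
Applying it to react: r+20=l, e+20=y, a+20=u, c+20=w, t+20=n.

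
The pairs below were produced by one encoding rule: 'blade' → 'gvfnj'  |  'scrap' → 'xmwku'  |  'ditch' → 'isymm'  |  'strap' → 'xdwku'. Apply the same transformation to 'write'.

bbndj

Shifts by position in blade: pos 0: b→g (+5), pos 1: l→v (+10), pos 2: a→f (+5), pos 3: d→n (+10) — repeating every 2. It's a Vigenère-style cipher with numeric key [5,10]: position i shifts by key[i mod 2].
For write: w+5=b, r+10=b, i+5=n, t+10=d, e+5=j.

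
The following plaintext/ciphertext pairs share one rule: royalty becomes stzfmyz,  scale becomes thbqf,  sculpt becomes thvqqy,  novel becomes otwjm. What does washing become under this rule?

Shifts by position in royalty: pos 0: r→s (+1), pos 1: o→t (+5), pos 2: y→z (+1), pos 3: a→f (+5) — repeating every 2. It's a Vigenère-style cipher with numeric key [1,5]: position i shifts by key[i mod 2].
Applying it to washing: w+1=x, a+5=f, s+1=t, h+5=m, i+1=j, n+5=s, g+1=h.

xftmjsh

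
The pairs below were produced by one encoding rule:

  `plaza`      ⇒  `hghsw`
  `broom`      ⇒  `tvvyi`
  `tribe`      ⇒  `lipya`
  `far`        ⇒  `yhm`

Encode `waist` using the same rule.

azphd

Read the word backwards and shift each letter +7.
On waist: reverse → tsiaw; then shift: t+7=a, s+7=z, i+7=p, a+7=h, w+7=d.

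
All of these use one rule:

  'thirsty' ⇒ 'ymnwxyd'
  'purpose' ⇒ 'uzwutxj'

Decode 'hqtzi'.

Compare letters: t→y is +5, h→m is +5, i→n is +5 — a constant shift. Every letter moves 5 places later in the alphabet, wrapping around z→a.
Undoing it on hqtzi: h−5=c, q−5=l, t−5=o, z−5=u, i−5=d.

cloud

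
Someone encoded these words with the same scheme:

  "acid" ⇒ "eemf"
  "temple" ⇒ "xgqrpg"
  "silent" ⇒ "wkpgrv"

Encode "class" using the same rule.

gneuw

Shifts by position in acid: pos 0: a→e (+4), pos 1: c→e (+2), pos 2: i→m (+4), pos 3: d→f (+2) — repeating every 2. It's a Vigenère-style cipher with numeric key [4,2]: position i shifts by key[i mod 2].
Applying it to class: c+4=g, l+2=n, a+4=e, s+2=u, s+4=w.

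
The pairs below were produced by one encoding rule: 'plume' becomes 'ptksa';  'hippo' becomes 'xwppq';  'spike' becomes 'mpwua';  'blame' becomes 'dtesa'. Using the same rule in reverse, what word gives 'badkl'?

debut

This is an affine cipher: with a=0,…,z=25, each position x becomes (25x+4) mod 26.
Decoding badkl: b(1)→25·(1−4)≡3=d; a(0)→25·(0−4)≡4=e; d(3)→25·(3−4)≡1=b; k(10)→25·(10−4)≡20=u; l(11)→25·(11−4)≡19=t (all mod 26).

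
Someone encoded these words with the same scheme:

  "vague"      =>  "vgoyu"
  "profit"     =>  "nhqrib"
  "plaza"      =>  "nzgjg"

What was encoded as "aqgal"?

coach

v(21)→v(21) and a(0)→g(6) fit y≡23x+6 (mod 26); the inverse of 23 mod 26 is 17. This is an affine cipher: with a=0,…,z=25, each position x becomes (23x+6) mod 26.
Reversing it on aqgal: a(0)→17·(0−6)≡2=c; q(16)→17·(16−6)≡14=o; g(6)→17·(6−6)≡0=a; a(0)→17·(0−6)≡2=c; l(11)→17·(11−6)≡7=h (all mod 26).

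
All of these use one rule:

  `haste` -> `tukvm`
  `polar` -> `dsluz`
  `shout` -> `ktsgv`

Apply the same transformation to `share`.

h(7)→t(19) and a(0)→u(20) fit y≡11x+20 (mod 26); the inverse of 11 mod 26 is 19. Each letter's alphabet position (a=0..z=25) is mapped through 11·x+20 mod 26 — an affine cipher.
For share: s(18)→11·18+20≡10=k; h(7)→11·7+20≡19=t; a(0)→11·0+20≡20=u; r(17)→11·17+20≡25=z; e(4)→11·4+20≡12=m (all mod 26).

ktuzm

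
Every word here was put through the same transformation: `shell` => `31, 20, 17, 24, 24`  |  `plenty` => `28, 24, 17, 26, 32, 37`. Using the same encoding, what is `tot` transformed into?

32, 27, 32

s is letter #19 and maps to 31: an offset of 12. Each letter is replaced by its alphabet position (a=1..z=26) + 12.
Applying it to tot: t=20→32, o=15→27, t=20→32.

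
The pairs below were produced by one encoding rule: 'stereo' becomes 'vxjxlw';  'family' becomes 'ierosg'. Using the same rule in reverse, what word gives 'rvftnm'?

In stereo: s→v is +3, t→x is +4, e→j is +5, r→x is +6 — the shift increases by 1 each position. Each letter shifts forward by (position + 3), i.e. 3, 4, 5, … — the shift grows by one for each successive letter.
Undoing it on rvftnm: r−3=o, v−4=r, f−5=a, t−6=n, n−7=g, m−8=e.

orange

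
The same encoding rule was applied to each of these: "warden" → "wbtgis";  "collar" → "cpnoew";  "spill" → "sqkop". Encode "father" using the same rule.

fbvkiw

Letter i (0-indexed) is shifted by i+0, so successive shifts are 0, 1, 2, ….
On father: f+0=f, a+1=b, t+2=v, h+3=k, e+4=i, r+5=w.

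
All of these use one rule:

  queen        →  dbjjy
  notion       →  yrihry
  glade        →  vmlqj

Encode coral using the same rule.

q(16)→d(3) and u(20)→b(1) fit y≡19x+11 (mod 26); the inverse of 19 mod 26 is 11. This is an affine cipher: with a=0,…,z=25, each position x becomes (19x+11) mod 26.
For coral: c(2)→19·2+11≡23=x; o(14)→19·14+11≡17=r; r(17)→19·17+11≡22=w; a(0)→19·0+11≡11=l; l(11)→19·11+11≡12=m (all mod 26).

xrwlm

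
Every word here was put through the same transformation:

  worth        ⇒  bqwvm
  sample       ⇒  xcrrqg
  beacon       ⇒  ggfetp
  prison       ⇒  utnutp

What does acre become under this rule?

Shifts by position in worth: pos 0: w→b (+5), pos 1: o→q (+2), pos 2: r→w (+5), pos 3: t→v (+2) — repeating every 2. The shifts repeat in a cycle of length 2: positions 0,1,… shift by +5, +2, then the pattern repeats.
Applying it to acre: a+5=f, c+2=e, r+5=w, e+2=g.

fewg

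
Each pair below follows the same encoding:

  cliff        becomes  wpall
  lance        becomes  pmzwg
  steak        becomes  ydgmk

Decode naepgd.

c(2)→w(22) and l(11)→p(15) fit y≡5x+12 (mod 26); the inverse of 5 mod 26 is 21. Each letter's alphabet position (a=0..z=25) is mapped through 5·x+12 mod 26 — an affine cipher.
Reversing it on naepgd: n(13)→21·(13−12)≡21=v; a(0)→21·(0−12)≡8=i; e(4)→21·(4−12)≡14=o; p(15)→21·(15−12)≡11=l; g(6)→21·(6−12)≡4=e; d(3)→21·(3−12)≡19=t (all mod 26).

violet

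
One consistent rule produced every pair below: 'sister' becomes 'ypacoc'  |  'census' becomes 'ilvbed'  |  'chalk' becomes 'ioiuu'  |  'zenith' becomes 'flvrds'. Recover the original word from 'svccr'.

mouth

In sister: s→y is +6, i→p is +7, s→a is +8, t→c is +9 — the shift increases by 1 each position. Each letter shifts forward by (position + 6), i.e. 6, 7, 8, … — the shift grows by one for each successive letter.
Reversing it on svccr: s−6=m, v−7=o, c−8=u, c−9=t, r−10=h.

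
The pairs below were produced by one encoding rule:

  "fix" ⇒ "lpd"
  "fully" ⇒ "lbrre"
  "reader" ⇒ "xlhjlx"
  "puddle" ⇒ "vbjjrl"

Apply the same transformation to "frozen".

The shift depends on letter class: consonant f→l is +6, but vowel i→p is +7. The rule splits by letter class: vowels +7, consonants +6.
Applying it to frozen: f(cons)+6=l, r(cons)+6=x, o(vowel)+7=v, z(cons)+6=f, e(vowel)+7=l, n(cons)+6=t.

lxvflt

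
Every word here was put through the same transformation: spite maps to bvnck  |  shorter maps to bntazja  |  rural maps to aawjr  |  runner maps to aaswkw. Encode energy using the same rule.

ntjamd

Shifts by position in spite: pos 0: s→b (+9), pos 1: p→v (+6), pos 2: i→n (+5), pos 3: t→c (+9), pos 4: e→k (+6) — repeating every 3. A repeating key of period 3 is used — shifts +9, +6, +5 over and over.
On energy: e+9=n, n+6=t, e+5=j, r+9=a, g+6=m, y+5=d.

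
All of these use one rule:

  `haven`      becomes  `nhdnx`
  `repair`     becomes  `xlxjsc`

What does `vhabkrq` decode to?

passage

In haven: h→n is +6, a→h is +7, v→d is +8, e→n is +9 — the shift increases by 1 each position. Letter i (0-indexed) is shifted by i+6, so successive shifts are 6, 7, 8, ….
Decoding vhabkrq: v−6=p, h−7=a, a−8=s, b−9=s, k−10=a, r−11=g, q−12=e.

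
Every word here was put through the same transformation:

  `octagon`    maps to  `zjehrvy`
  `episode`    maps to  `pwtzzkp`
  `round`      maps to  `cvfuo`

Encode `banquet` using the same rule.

Shifts by position in octagon: pos 0: o→z (+11), pos 1: c→j (+7), pos 2: t→e (+11), pos 3: a→h (+7) — repeating every 2. The shifts repeat in a cycle of length 2: positions 0,1,… shift by +11, +7, then the pattern repeats.
On banquet: b+11=m, a+7=h, n+11=y, q+7=x, u+11=f, e+7=l, t+11=e.

mhyxfle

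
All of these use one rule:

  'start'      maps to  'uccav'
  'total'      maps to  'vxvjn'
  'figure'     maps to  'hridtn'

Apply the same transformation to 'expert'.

ggrntc

A repeating key of period 2 is used — shifts +2, +9 over and over.
For expert: e+2=g, x+9=g, p+2=r, e+9=n, r+2=t, t+9=c.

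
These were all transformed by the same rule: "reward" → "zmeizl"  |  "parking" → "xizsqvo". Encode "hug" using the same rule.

Compare letters: r→z is +8, e→m is +8, w→e is +8 — a constant shift. It's a constant shift of +8 (ROT8).
For hug: h+8=p, u+8=c, g+8=o.

pco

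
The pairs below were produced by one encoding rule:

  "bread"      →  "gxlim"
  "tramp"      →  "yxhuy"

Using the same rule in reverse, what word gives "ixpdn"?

drive

Each letter shifts forward by (position + 5), i.e. 5, 6, 7, … — the shift grows by one for each successive letter.
Reversing it on ixpdn: i−5=d, x−6=r, p−7=i, d−8=v, n−9=e.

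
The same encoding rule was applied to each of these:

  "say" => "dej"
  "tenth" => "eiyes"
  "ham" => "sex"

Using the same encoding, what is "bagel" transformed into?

The shift depends on letter class: consonant s→d is +11, but vowel a→e is +4. The rule splits by letter class: vowels +4, consonants +11.
Applying it to bagel: b(cons)+11=m, a(vowel)+4=e, g(cons)+11=r, e(vowel)+4=i, l(cons)+11=w.

meriw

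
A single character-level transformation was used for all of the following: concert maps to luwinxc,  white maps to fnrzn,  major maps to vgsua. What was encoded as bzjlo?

It's a Vigenère-style cipher with numeric key [9,6]: position i shifts by key[i mod 2].
Undoing it on bzjlo: b−9=s, z−6=t, j−9=a, l−6=f, o−9=f.

staff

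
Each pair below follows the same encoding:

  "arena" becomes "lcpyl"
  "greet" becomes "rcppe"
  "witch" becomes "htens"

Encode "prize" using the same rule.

Compare letters: a→l is +11, r→c is +11, e→p is +11 — a constant shift. This is a Caesar cipher with shift 11.
On prize: p+11=a, r+11=c, i+11=t, z+11=k, e+11=p.

actkp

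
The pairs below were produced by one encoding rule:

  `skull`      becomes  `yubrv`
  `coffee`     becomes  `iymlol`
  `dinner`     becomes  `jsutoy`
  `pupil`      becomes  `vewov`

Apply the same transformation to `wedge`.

Shifts by position in skull: pos 0: s→y (+6), pos 1: k→u (+10), pos 2: u→b (+7), pos 3: l→r (+6), pos 4: l→v (+10) — repeating every 3. It's a Vigenère-style cipher with numeric key [6,10,7]: position i shifts by key[i mod 3].
Applying it to wedge: w+6=c, e+10=o, d+7=k, g+6=m, e+10=o.

cokmo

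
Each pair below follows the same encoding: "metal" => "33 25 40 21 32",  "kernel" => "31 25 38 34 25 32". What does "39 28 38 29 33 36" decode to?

m is letter #13 and maps to 33: an offset of 20. The number is (letter's place in the alphabet, a=1) + 20.
Reversing it on 39 28 38 29 33 36: 39→(39−20)÷1=19=s, 28→(28−20)÷1=8=h, 38→(38−20)÷1=18=r, 29→(29−20)÷1=9=i, 33→(33−20)÷1=13=m, 36→(36−20)÷1=16=p.

shrimp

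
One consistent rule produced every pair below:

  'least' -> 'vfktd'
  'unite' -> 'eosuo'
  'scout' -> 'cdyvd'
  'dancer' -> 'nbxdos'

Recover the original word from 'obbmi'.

A repeating key of period 2 is used — shifts +10, +1 over and over.
Undoing it on obbmi: o−10=e, b−1=a, b−10=r, m−1=l, i−10=y.

early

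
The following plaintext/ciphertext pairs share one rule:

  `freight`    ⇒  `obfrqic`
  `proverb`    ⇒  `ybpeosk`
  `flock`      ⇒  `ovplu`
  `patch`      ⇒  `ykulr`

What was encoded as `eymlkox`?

A repeating key of period 3 is used — shifts +9, +10, +1 over and over.
Undoing it on eymlkox: e−9=v, y−10=o, m−1=l, l−9=c, k−10=a, o−1=n, x−9=o.

volcano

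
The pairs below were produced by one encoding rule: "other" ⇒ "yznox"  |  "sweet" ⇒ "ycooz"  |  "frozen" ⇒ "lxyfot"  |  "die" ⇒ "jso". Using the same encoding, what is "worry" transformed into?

Two shifts are in play — +10 for a/e/i/o/u, +6 for every other letter.
On worry: w(cons)+6=c, o(vowel)+10=y, r(cons)+6=x, r(cons)+6=x, y(cons)+6=e.

cyxxe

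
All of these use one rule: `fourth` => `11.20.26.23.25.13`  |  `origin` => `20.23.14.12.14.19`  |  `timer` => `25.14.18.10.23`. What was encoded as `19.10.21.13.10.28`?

f is letter #6 and maps to 11: an offset of 5. The number is (letter's place in the alphabet, a=1) + 5.
Undoing it on 19.10.21.13.10.28: 19→(19−5)÷1=14=n, 10→(10−5)÷1=5=e, 21→(21−5)÷1=16=p, 13→(13−5)÷1=8=h, 10→(10−5)÷1=5=e, 28→(28−5)÷1=23=w.

nephew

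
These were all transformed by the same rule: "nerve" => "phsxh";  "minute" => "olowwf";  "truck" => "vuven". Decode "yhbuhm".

Shifts by position in nerve: pos 0: n→p (+2), pos 1: e→h (+3), pos 2: r→s (+1), pos 3: v→x (+2), pos 4: e→h (+3) — repeating every 3. A repeating key of period 3 is used — shifts +2, +3, +1 over and over.
Undoing it on yhbuhm: y−2=w, h−3=e, b−1=a, u−2=s, h−3=e, m−1=l.

weasel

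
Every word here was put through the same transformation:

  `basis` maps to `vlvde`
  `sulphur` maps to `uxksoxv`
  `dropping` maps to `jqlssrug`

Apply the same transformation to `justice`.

The output letters match the input read backwards, each shifted +3: basis reversed is sisab. The word is reversed, then every letter is shifted forward by 3.
Applying it to justice: reverse → ecitsuj; then shift: e+3=h, c+3=f, i+3=l, t+3=w, s+3=v, u+3=x, j+3=m.

hflwvxm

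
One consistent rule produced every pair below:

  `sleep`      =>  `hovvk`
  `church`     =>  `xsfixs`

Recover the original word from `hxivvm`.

This is the alphabet-reversal cipher (Atbash): a becomes z, b becomes y, etc.
Undoing it on hxivvm: h↔s, x↔c, i↔r, v↔e, v↔e, m↔n.

screen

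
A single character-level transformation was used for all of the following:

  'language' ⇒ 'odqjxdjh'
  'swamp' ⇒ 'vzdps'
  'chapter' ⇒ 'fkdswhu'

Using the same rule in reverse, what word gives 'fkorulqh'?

Compare letters: l→o is +3, a→d is +3, n→q is +3 — a constant shift. This is a Caesar cipher with shift 3.
Undoing it on fkorulqh: f−3=c, k−3=h, o−3=l, r−3=o, u−3=r, l−3=i, q−3=n, h−3=e.

chlorine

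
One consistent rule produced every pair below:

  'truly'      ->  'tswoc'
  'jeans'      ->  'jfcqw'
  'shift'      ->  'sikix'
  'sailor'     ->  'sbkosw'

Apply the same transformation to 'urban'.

usddr

Each letter shifts forward by its position index (0, 1, 2, …) — the shift grows by one for each successive letter.
Applying it to urban: u+0=u, r+1=s, b+2=d, a+3=d, n+4=r.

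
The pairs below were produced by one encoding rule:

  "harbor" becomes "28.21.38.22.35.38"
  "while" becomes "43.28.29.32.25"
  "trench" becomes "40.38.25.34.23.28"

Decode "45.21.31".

yak

h is letter #8 and maps to 28: an offset of 20. Letters become their 1-based position plus 20 (so a→21, b→22, …).
Undoing it on 45.21.31: 45→(45−20)÷1=25=y, 21→(21−20)÷1=1=a, 31→(31−20)÷1=11=k.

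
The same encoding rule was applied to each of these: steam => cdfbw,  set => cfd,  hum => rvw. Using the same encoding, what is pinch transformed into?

zjxmr

The shift depends on letter class: consonant s→c is +10, but vowel e→f is +1. Two shifts are in play — +1 for a/e/i/o/u, +10 for every other letter.
Applying it to pinch: p(cons)+10=z, i(vowel)+1=j, n(cons)+10=x, c(cons)+10=m, h(cons)+10=r.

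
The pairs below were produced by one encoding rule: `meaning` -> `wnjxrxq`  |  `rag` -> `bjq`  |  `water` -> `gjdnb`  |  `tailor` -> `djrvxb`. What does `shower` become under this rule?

crxgnb

The shift depends on letter class: consonant m→w is +10, but vowel e→n is +9. Two shifts are in play — +9 for a/e/i/o/u, +10 for every other letter.
On shower: s(cons)+10=c, h(cons)+10=r, o(vowel)+9=x, w(cons)+10=g, e(vowel)+9=n, r(cons)+10=b.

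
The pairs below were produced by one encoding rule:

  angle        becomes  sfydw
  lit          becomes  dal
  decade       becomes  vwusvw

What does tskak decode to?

basis

This is a Caesar cipher with shift 18.
Decoding tskak: t−18=b, s−18=a, k−18=s, a−18=i, k−18=s.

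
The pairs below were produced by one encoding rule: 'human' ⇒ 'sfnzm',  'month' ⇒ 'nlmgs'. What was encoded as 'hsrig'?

shirt

Each pair mirrors across the alphabet (h↔s, u↔f, m↔n): positions sum to 25. Each letter is replaced by its mirror in the alphabet: a↔z, b↔y, c↔x, and so on (the Atbash cipher).
Undoing it on hsrig: h↔s, s↔h, r↔i, i↔r, g↔t.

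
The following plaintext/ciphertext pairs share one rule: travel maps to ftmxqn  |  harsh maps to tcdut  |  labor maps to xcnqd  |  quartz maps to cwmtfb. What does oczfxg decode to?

It's a Vigenère-style cipher with numeric key [12,2]: position i shifts by key[i mod 2].
Reversing it on oczfxg: o−12=c, c−2=a, z−12=n, f−2=d, x−12=l, g−2=e.

candle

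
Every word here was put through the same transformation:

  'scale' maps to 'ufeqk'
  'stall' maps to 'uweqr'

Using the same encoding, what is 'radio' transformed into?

tdhnu

Letter i (0-indexed) is shifted by i+2, so successive shifts are 2, 3, 4, ….
For radio: r+2=t, a+3=d, d+4=h, i+5=n, o+6=u.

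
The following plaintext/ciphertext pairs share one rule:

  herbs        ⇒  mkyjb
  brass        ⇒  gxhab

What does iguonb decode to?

In herbs: h→m is +5, e→k is +6, r→y is +7, b→j is +8 — the shift increases by 1 each position. Each letter shifts forward by (position + 5), i.e. 5, 6, 7, … — the shift grows by one for each successive letter.
Decoding iguonb: i−5=d, g−6=a, u−7=n, o−8=g, n−9=e, b−10=r.

danger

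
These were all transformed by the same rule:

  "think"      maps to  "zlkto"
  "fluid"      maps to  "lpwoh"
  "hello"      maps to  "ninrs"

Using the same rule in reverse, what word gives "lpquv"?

floor

Shifts by position in think: pos 0: t→z (+6), pos 1: h→l (+4), pos 2: i→k (+2), pos 3: n→t (+6), pos 4: k→o (+4) — repeating every 3. It's a Vigenère-style cipher with numeric key [6,4,2]: position i shifts by key[i mod 3].
Decoding lpquv: l−6=f, p−4=l, q−2=o, u−6=o, v−4=r.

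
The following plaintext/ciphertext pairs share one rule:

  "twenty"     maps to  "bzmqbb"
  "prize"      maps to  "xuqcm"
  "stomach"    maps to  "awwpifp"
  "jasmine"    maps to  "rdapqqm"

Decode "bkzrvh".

throne

It's a Vigenère-style cipher with numeric key [8,3]: position i shifts by key[i mod 2].
Undoing it on bkzrvh: b−8=t, k−3=h, z−8=r, r−3=o, v−8=n, h−3=e.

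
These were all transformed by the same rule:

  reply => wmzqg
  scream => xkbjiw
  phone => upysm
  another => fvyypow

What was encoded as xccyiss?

sustain

The shifts repeat in a cycle of length 3: positions 0,1,… shift by +5, +8, +10, then the pattern repeats.
Undoing it on xccyiss: x−5=s, c−8=u, c−10=s, y−5=t, i−8=a, s−10=i, s−5=n.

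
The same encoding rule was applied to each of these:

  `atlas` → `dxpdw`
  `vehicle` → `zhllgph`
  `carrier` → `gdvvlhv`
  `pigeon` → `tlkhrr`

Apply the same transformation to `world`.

The shift depends on letter class: consonant t→x is +4, but vowel a→d is +3. Two shifts are in play — +3 for a/e/i/o/u, +4 for every other letter.
For world: w(cons)+4=a, o(vowel)+3=r, r(cons)+4=v, l(cons)+4=p, d(cons)+4=h.

arvph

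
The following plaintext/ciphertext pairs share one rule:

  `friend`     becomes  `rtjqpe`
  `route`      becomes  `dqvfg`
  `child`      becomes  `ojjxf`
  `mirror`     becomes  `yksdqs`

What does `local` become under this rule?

xqdmn

Shifts by position in friend: pos 0: f→r (+12), pos 1: r→t (+2), pos 2: i→j (+1), pos 3: e→q (+12), pos 4: n→p (+2), pos 5: d→e (+1) — repeating every 3. A repeating key of period 3 is used — shifts +12, +2, +1 over and over.
For local: l+12=x, o+2=q, c+1=d, a+12=m, l+2=n.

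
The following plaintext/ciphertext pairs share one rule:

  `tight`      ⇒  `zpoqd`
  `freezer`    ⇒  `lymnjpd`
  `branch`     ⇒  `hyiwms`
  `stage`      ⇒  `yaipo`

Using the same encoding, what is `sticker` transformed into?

Each letter shifts forward by (position + 6), i.e. 6, 7, 8, … — the shift grows by one for each successive letter.
For sticker: s+6=y, t+7=a, i+8=q, c+9=l, k+10=u, e+11=p, r+12=d.

yaqlupd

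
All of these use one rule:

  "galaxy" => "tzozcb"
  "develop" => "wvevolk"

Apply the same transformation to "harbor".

Each pair mirrors across the alphabet (g↔t, a↔z, l↔o): positions sum to 25. This is the alphabet-reversal cipher (Atbash): a becomes z, b becomes y, etc.
Applying it to harbor: h↔s, a↔z, r↔i, b↔y, o↔l, r↔i.

sziyli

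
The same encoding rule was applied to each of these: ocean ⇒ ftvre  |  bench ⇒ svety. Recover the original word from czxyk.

light

Compare letters: o→f is +17, c→t is +17, e→v is +17 — a constant shift. It's a constant shift of +17 (ROT17).
Decoding czxyk: c−17=l, z−17=i, x−17=g, y−17=h, k−17=t.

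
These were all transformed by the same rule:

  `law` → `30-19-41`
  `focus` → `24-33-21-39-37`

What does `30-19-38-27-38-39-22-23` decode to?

latitude

l is letter #12 and maps to 30: an offset of 18. Each letter is replaced by its alphabet position (a=1..z=26) + 18.
Undoing it on 30-19-38-27-38-39-22-23: 30→(30−18)÷1=12=l, 19→(19−18)÷1=1=a, 38→(38−18)÷1=20=t, 27→(27−18)÷1=9=i, 38→(38−18)÷1=20=t, 39→(39−18)÷1=21=u, 22→(22−18)÷1=4=d, 23→(23−18)÷1=5=e.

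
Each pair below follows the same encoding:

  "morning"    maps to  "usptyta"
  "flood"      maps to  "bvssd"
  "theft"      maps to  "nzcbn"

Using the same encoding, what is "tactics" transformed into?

m(12)→u(20) and o(14)→s(18) fit y≡25x+6 (mod 26); the inverse of 25 mod 26 is 25. Each letter's alphabet position (a=0..z=25) is mapped through 25·x+6 mod 26 — an affine cipher.
On tactics: t(19)→25·19+6≡13=n; a(0)→25·0+6≡6=g; c(2)→25·2+6≡4=e; t(19)→25·19+6≡13=n; i(8)→25·8+6≡24=y; c(2)→25·2+6≡4=e; s(18)→25·18+6≡14=o (all mod 26).

ngenyeo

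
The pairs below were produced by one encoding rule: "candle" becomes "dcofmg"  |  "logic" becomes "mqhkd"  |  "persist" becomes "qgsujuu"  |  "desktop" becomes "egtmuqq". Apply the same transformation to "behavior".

cgicwkpt

The shifts repeat in a cycle of length 2: positions 0,1,… shift by +1, +2, then the pattern repeats.
On behavior: b+1=c, e+2=g, h+1=i, a+2=c, v+1=w, i+2=k, o+1=p, r+2=t.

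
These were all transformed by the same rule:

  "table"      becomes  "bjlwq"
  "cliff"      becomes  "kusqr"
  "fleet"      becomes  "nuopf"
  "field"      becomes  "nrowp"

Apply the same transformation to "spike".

aysvq

In table: t→b is +8, a→j is +9, b→l is +10, l→w is +11 — the shift increases by 1 each position. Letter i (0-indexed) is shifted by i+8, so successive shifts are 8, 9, 10, ….
Applying it to spike: s+8=a, p+9=y, i+10=s, k+11=v, e+12=q.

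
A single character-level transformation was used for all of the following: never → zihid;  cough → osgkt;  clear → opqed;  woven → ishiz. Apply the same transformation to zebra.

Shifts by position in never: pos 0: n→z (+12), pos 1: e→i (+4), pos 2: v→h (+12), pos 3: e→i (+4) — repeating every 2. It's a Vigenère-style cipher with numeric key [12,4]: position i shifts by key[i mod 2].
Applying it to zebra: z+12=l, e+4=i, b+12=n, r+4=v, a+12=m.

linvm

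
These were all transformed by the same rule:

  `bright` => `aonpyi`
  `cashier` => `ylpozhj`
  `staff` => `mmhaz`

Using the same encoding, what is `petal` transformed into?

Read the word backwards and shift each letter +7.
Applying it to petal: reverse → latep; then shift: l+7=s, a+7=h, t+7=a, e+7=l, p+7=w.

shalw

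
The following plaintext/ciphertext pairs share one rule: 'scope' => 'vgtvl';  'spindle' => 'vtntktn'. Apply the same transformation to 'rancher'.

Letter i (0-indexed) is shifted by i+3, so successive shifts are 3, 4, 5, ….
Applying it to rancher: r+3=u, a+4=e, n+5=s, c+6=i, h+7=o, e+8=m, r+9=a.

uesioma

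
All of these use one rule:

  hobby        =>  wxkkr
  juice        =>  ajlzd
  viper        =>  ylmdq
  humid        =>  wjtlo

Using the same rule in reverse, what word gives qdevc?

relax

h(7)→w(22) and o(14)→x(23) fit y≡15x+21 (mod 26); the inverse of 15 mod 26 is 7. Each letter's alphabet position (a=0..z=25) is mapped through 15·x+21 mod 26 — an affine cipher.
Reversing it on qdevc: q(16)→7·(16−21)≡17=r; d(3)→7·(3−21)≡4=e; e(4)→7·(4−21)≡11=l; v(21)→7·(21−21)≡0=a; c(2)→7·(2−21)≡23=x (all mod 26).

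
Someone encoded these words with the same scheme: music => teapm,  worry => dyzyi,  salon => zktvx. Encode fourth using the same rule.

mycydp

Shifts by position in music: pos 0: m→t (+7), pos 1: u→e (+10), pos 2: s→a (+8), pos 3: i→p (+7), pos 4: c→m (+10) — repeating every 3. A repeating key of period 3 is used — shifts +7, +10, +8 over and over.
Applying it to fourth: f+7=m, o+10=y, u+8=c, r+7=y, t+10=d, h+8=p.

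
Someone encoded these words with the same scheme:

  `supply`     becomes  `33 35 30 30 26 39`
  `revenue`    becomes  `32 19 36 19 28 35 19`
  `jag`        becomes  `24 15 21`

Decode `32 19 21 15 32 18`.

s is letter #19 and maps to 33: an offset of 14. The number is (letter's place in the alphabet, a=1) + 14.
Decoding 32 19 21 15 32 18: 32→(32−14)÷1=18=r, 19→(19−14)÷1=5=e, 21→(21−14)÷1=7=g, 15→(15−14)÷1=1=a, 32→(32−14)÷1=18=r, 18→(18−14)÷1=4=d.

regard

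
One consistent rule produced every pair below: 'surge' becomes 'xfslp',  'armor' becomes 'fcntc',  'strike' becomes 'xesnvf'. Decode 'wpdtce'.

Shifts by position in surge: pos 0: s→x (+5), pos 1: u→f (+11), pos 2: r→s (+1), pos 3: g→l (+5), pos 4: e→p (+11) — repeating every 3. A repeating key of period 3 is used — shifts +5, +11, +1 over and over.
Undoing it on wpdtce: w−5=r, p−11=e, d−1=c, t−5=o, c−11=r, e−1=d.

record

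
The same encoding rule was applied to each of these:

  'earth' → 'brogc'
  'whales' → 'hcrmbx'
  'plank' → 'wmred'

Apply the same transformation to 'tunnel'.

gpeebm

e(4)→b(1) and a(0)→r(17) fit y≡9x+17 (mod 26); the inverse of 9 mod 26 is 3. Treating letters as 0–25, the rule is x ↦ 9x + 17 (mod 26).
For tunnel: t(19)→9·19+17≡6=g; u(20)→9·20+17≡15=p; n(13)→9·13+17≡4=e; n(13)→9·13+17≡4=e; e(4)→9·4+17≡1=b; l(11)→9·11+17≡12=m (all mod 26).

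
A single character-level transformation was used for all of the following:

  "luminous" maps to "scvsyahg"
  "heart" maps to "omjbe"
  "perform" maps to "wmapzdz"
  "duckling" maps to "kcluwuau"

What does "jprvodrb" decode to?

children

In luminous: l→s is +7, u→c is +8, m→v is +9, i→s is +10 — the shift increases by 1 each position. Letter i (0-indexed) is shifted by i+7, so successive shifts are 7, 8, 9, ….
Undoing it on jprvodrb: j−7=c, p−8=h, r−9=i, v−10=l, o−11=d, d−12=r, r−13=e, b−14=n.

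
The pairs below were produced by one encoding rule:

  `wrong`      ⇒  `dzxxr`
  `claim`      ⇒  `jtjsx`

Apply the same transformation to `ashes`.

haqod

The shift increases by 1 at each position, starting from +7: 7, 8, 9, ….
On ashes: a+7=h, s+8=a, h+9=q, e+10=o, s+11=d.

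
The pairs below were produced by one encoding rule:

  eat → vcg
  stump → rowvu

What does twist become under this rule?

The output letters match the input read backwards, each shifted +2: eat reversed is tae. Read the word backwards and shift each letter +2.
For twist: reverse → tsiwt; then shift: t+2=v, s+2=u, i+2=k, w+2=y, t+2=v.

vukyv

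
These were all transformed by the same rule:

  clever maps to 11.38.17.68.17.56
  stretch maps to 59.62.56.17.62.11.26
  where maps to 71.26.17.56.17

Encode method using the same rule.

41.17.62.26.47.14

c(#3)→11 and l(#12)→38: differences scale by 3, so n = 3·pos + 2. With a=1..z=26, the number is 3·pos + 2.
On method: m=13→41, e=5→17, t=20→62, h=8→26, o=15→47, d=4→14.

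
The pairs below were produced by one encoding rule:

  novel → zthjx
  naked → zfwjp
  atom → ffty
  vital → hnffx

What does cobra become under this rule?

otndf

The shift depends on letter class: consonant n→z is +12, but vowel o→t is +5. Two shifts are in play — +5 for a/e/i/o/u, +12 for every other letter.
On cobra: c(cons)+12=o, o(vowel)+5=t, b(cons)+12=n, r(cons)+12=d, a(vowel)+5=f.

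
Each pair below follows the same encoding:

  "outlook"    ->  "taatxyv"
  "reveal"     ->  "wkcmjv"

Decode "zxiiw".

In outlook: o→t is +5, u→a is +6, t→a is +7, l→t is +8 — the shift increases by 1 each position. The shift increases by 1 at each position, starting from +5: 5, 6, 7, ….
Reversing it on zxiiw: z−5=u, x−6=r, i−7=b, i−8=a, w−9=n.

urban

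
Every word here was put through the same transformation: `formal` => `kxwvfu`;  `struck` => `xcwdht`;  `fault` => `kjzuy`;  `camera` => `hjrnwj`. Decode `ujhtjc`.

packet

Shifts by position in formal: pos 0: f→k (+5), pos 1: o→x (+9), pos 2: r→w (+5), pos 3: m→v (+9) — repeating every 2. The shifts repeat in a cycle of length 2: positions 0,1,… shift by +5, +9, then the pattern repeats.
Undoing it on ujhtjc: u−5=p, j−9=a, h−5=c, t−9=k, j−5=e, c−9=t.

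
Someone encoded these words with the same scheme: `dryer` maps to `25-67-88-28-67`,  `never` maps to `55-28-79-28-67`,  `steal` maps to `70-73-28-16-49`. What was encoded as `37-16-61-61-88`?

d(#4)→25 and r(#18)→67: differences scale by 3, so n = 3·pos + 13. The formula is n = 3×(alphabet index, a=1) + 13.
Decoding 37-16-61-61-88: 37→(37−13)÷3=8=h, 16→(16−13)÷3=1=a, 61→(61−13)÷3=16=p, 61→(61−13)÷3=16=p, 88→(88−13)÷3=25=y.

happy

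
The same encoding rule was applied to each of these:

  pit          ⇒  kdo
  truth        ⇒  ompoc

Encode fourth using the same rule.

This is a Caesar cipher with shift 21.
Applying it to fourth: f+21=a, o+21=j, u+21=p, r+21=m, t+21=o, h+21=c.

ajpmoc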